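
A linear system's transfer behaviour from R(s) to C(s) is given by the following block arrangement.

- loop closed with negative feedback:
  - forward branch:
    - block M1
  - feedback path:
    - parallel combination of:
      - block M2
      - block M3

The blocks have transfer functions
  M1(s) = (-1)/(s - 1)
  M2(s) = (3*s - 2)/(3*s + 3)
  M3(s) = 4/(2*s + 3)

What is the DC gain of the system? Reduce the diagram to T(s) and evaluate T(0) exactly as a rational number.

First reduce the diagram to T(s).

(1) sum the parallel branches M2, M3 = (6*s^2 + 17*s + 6)/(6*s^2 + 15*s + 9)
(2) apply the feedback formula to M1, (M2+M3) = (-6*s^2 - 15*s - 9)/(6*s^3 + 3*s^2 - 23*s - 15)
The step-2 result is T(s). Setting s = 0: T(0) = -9/(-15) = 3/5.

Answer: 3/5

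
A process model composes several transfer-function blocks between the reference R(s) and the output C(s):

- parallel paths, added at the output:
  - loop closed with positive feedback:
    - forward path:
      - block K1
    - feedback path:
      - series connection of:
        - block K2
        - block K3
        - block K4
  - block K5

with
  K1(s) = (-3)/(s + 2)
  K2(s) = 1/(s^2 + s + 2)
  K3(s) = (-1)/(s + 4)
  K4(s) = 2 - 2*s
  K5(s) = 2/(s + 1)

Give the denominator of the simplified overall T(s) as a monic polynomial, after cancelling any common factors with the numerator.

Reducing step by step:

[1] combine K2, K3, K4 in series; result (2*s - 2)/(s^3 + 5*s^2 + 6*s + 8)
[2] collapse the loop (K1 forward, (K2*K3*K4) return); result (-3*s^3 - 15*s^2 - 18*s - 24)/(s^4 + 7*s^3 + 16*s^2 + 26*s + 10)
[3] add [K1/(1-K1*(K2*K3*K4))], K5 (parallel); result (-s^4 - 4*s^3 - s^2 + 10*s - 4)/(s^5 + 8*s^4 + 23*s^3 + 42*s^2 + 36*s + 10)
T(s) is the step-3 result (common factors already cancelled). Leading coefficient of the denominator: 1, so no rescaling is needed.

Answer: s^5 + 8*s^4 + 23*s^3 + 42*s^2 + 36*s + 10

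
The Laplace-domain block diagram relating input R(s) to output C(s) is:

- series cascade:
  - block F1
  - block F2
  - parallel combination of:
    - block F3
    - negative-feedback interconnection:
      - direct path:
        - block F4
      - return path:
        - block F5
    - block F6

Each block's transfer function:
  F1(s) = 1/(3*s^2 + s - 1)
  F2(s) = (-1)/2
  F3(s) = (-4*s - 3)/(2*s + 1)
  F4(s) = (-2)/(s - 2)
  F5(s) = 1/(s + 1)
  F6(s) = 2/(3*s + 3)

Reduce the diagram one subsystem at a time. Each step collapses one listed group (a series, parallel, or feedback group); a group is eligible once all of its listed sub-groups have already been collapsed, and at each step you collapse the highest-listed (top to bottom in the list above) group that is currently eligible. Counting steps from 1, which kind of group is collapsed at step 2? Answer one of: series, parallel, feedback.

[1] reduce the feedback loop with forward F4 and return F5
[2] parallel reduction of F3, [F4/(1+F4*F5)], F6
[3] series reduction of F1, F2, (F3+[F4/(1+F4*F5)]+F6)
Step 2 collapses a parallel group.

Therefore the answer is parallel.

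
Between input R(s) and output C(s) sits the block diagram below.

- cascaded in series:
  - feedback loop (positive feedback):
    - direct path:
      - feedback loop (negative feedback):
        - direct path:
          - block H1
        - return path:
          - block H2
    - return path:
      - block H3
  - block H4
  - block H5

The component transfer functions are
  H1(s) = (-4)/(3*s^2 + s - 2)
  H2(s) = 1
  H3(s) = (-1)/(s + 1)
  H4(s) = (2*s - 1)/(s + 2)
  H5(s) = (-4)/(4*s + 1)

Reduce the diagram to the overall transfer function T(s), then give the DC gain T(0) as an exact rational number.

(1) close the feedback loop around H1, H2 gives (-4)/(3*s^2 + s - 6)
(2) reduce the feedback loop with forward [H1/(1+H1*H2)] and return H3 gives (-4*s - 4)/(3*s^3 + 4*s^2 - 5*s - 10)
(3) cascade [[H1/(1+H1*H2)]/(1-[H1/(1+H1*H2)]*H3)], H4, H5 gives (32*s^2 + 16*s - 16)/(12*s^5 + 43*s^4 + 22*s^3 - 77*s^2 - 100*s - 20)
Evaluating the step-3 result (the overall T(s)) at s = 0 gives T(0) = -16/(-20) = 4/5.

Answer: 4/5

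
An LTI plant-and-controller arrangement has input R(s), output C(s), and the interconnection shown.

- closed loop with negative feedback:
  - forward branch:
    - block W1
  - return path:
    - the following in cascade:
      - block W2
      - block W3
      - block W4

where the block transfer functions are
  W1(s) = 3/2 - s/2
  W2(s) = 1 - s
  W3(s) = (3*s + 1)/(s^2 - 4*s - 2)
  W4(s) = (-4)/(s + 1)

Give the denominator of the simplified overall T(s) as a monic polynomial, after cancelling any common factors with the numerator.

Step 1. combine W2, W3, W4 in series, giving (12*s^2 - 8*s - 4)/(s^3 - 3*s^2 - 6*s - 2)
Step 2. feedback reduction of W1, (W2*W3*W4), giving (s^4 - 6*s^3 + 3*s^2 + 16*s + 6)/(10*s^3 - 38*s^2 + 32*s + 16)
T(s) is the step-2 result (common factors already cancelled). Leading coefficient of the denominator: 10. Divide through by 10 for the monic polynomial.

Answer: s^3 - 19*s^2/5 + 16*s/5 + 8/5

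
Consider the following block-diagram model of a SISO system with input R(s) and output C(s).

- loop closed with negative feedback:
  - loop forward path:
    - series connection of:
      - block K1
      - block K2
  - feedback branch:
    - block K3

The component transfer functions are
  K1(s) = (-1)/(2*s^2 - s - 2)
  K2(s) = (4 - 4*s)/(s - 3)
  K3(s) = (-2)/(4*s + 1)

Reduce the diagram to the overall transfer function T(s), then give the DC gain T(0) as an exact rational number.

Reducing step by step:

Step 1 - multiply K1, K2 (series) -> (4*s - 4)/(2*s^3 - 7*s^2 + s + 6)
Step 2 - apply the feedback formula to (K1*K2), K3 -> (16*s^2 - 12*s - 4)/(8*s^4 - 26*s^3 - 3*s^2 + 17*s + 14)
DC gain: substitute s = 0 into T(s) from step 2: T(0) = -4/14 = -2/7.

Answer: -2/7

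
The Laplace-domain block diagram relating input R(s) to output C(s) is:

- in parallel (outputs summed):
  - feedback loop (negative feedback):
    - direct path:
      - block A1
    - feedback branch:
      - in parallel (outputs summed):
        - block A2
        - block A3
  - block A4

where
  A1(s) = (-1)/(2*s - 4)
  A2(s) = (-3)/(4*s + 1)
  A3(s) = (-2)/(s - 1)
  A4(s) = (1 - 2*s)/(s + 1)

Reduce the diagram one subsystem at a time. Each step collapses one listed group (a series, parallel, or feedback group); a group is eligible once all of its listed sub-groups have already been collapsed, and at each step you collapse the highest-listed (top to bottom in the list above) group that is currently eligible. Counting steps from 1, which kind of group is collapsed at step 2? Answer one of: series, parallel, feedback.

Step 1. reduce the parallel group A2, A3
Step 2. apply the feedback formula to A1, (A2+A3)
Step 3. combine [A1/(1+A1*(A2+A3))], A4 in parallel
Step 2 collapses a feedback group.

Therefore the answer is feedback.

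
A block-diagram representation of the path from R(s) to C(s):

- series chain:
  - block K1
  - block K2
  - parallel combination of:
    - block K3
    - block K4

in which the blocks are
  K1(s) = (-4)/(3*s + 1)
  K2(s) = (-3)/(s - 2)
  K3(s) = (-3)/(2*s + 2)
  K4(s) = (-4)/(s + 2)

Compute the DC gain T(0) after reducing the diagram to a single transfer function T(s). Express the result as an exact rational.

[1] sum the parallel branches K3, K4, giving (-11*s - 14)/(2*s^2 + 6*s + 4)
[2] series reduction of K1, K2, (K3+K4), giving (-66*s - 84)/(3*s^4 + 4*s^3 - 11*s^2 - 16*s - 4)
DC gain: substitute s = 0 into T(s) from step 2: T(0) = -84/(-4) = 21.

Answer: 21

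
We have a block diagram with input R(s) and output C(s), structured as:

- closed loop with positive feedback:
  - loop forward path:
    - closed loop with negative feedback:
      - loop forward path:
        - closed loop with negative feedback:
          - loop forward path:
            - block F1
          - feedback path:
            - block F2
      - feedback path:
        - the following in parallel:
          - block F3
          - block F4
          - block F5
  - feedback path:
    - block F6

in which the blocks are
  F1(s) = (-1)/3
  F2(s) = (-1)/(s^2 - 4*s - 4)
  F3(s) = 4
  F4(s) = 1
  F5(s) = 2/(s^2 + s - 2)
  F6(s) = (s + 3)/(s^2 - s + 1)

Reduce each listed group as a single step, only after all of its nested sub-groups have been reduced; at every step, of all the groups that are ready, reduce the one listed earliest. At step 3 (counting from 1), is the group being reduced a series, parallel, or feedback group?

Step 1 - collapse the loop (F1 forward, F2 return)
Step 2 - add F3, F4, F5 (parallel)
Step 3 - reduce the feedback loop with forward [F1/(1+F1*F2)] and return (F3+F4+F5)
Step 4 - collapse the loop ([[F1/(1+F1*F2)]/(1+[F1/(1+F1*F2)]*(F3+F4+F5))] forward, F6 return)
Step 3: feedback.

Hence the answer: feedback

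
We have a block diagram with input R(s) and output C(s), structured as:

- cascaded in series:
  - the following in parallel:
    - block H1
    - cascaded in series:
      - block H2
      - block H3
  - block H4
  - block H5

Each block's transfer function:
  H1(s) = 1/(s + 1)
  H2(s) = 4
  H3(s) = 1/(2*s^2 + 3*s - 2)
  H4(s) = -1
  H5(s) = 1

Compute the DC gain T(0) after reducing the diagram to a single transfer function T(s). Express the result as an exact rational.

Answer: 1

Working:
1. reduce the series chain H2, H3, giving 4/(2*s^2 + 3*s - 2)
2. reduce the parallel group H1, (H2*H3), giving (2*s^2 + 7*s + 2)/(2*s^3 + 5*s^2 + s - 2)
3. series reduction of (H1+(H2*H3)), H4, H5, giving (-2*s^2 - 7*s - 2)/(2*s^3 + 5*s^2 + s - 2)
Evaluating the step-3 result (the overall T(s)) at s = 0 gives T(0) = -2/(-2) = 1.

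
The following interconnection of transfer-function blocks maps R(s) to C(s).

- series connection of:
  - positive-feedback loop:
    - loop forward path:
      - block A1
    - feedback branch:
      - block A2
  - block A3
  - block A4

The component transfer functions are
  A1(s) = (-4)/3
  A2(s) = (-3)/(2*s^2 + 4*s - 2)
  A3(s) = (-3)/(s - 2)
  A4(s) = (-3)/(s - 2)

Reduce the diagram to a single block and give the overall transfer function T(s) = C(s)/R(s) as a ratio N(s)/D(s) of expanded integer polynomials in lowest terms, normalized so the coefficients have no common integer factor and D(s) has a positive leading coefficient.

Answer: (-12*s^2 - 24*s + 12)/(s^4 - 2*s^3 - 7*s^2 + 20*s - 12)

Working:
(1) reduce the feedback loop with forward A1 and return A2: (-4*s^2 - 8*s + 4)/(3*s^2 + 6*s - 9)
(2) cascade [A1/(1-A1*A2)], A3, A4; the result is T(s) itself (integer coefficients, no common factor, positive leading denominator coefficient)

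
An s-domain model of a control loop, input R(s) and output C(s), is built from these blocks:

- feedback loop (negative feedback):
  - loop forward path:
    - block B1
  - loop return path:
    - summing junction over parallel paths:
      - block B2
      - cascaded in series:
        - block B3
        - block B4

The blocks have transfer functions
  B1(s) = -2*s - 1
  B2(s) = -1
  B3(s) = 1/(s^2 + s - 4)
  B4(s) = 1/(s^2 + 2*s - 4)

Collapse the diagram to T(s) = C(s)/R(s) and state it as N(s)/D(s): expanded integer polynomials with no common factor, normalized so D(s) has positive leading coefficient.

The answer is (-2*s^5 - 7*s^4 + 9*s^3 + 30*s^2 - 20*s - 16)/(2*s^5 + 8*s^4 - 6*s^3 - 36*s^2 + 6*s + 31).

Reasoning:
Step 1: series reduction of B3, B4: 1/(s^4 + 3*s^3 - 6*s^2 - 12*s + 16)
Step 2: sum the parallel branches B2, (B3*B4): (-s^4 - 3*s^3 + 6*s^2 + 12*s - 15)/(s^4 + 3*s^3 - 6*s^2 - 12*s + 16)
Step 3: collapse the loop (B1 forward, (B2+(B3*B4)) return) - this is the overall T(s), already in the required normalized form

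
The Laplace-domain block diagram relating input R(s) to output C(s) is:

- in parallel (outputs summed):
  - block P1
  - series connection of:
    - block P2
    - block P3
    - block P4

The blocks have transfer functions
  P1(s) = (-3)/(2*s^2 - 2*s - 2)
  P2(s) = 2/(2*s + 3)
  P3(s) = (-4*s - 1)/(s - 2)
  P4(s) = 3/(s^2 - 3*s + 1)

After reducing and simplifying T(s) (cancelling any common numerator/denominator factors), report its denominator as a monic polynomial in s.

Reducing step by step:

Step 1: reduce the series chain P2, P3, P4 gives (-24*s - 6)/(2*s^4 - 7*s^3 - s^2 + 17*s - 6)
Step 2: combine P1, (P2*P3*P4) in parallel gives (-6*s^4 - 27*s^3 + 39*s^2 + 9*s + 30)/(4*s^6 - 18*s^5 + 8*s^4 + 50*s^3 - 44*s^2 - 22*s + 12)
T(s) is the step-2 result (common factors already cancelled). Leading coefficient of the denominator: 4. Divide through by 4 for the monic polynomial.

Answer: s^6 - 9*s^5/2 + 2*s^4 + 25*s^3/2 - 11*s^2 - 11*s/2 + 3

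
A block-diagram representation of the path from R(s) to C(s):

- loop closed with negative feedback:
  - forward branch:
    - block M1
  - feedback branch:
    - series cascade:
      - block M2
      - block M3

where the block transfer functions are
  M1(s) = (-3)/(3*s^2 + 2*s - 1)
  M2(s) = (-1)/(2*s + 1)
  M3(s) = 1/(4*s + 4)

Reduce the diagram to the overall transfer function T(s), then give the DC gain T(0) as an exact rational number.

First reduce the diagram to T(s).

(1) combine M2, M3 in series, giving (-1)/(8*s^2 + 12*s + 4)
(2) feedback reduction of M1, (M2*M3), giving (-24*s^2 - 36*s - 12)/(24*s^4 + 52*s^3 + 28*s^2 - 4*s - 1)
The step-2 result is T(s). Setting s = 0: T(0) = -12/(-1) = 12.

Answer: 12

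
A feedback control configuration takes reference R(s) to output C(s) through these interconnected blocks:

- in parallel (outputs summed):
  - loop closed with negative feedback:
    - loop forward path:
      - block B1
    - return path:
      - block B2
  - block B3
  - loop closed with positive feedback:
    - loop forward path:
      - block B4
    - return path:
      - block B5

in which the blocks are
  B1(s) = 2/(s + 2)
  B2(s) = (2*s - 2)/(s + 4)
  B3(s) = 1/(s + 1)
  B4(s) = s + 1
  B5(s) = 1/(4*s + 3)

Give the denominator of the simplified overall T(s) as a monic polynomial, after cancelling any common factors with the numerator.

Step 1 - apply the feedback formula to B1, B2 -> (2*s + 8)/(s^2 + 10*s + 4)
Step 2 - reduce the feedback loop with forward B4 and return B5 -> (4*s^2 + 7*s + 3)/(3*s + 2)
Step 3 - combine [B1/(1+B1*B2)], B3, [B4/(1-B4*B5)] in parallel -> (4*s^5 + 51*s^4 + 145*s^3 + 213*s^2 + 146*s + 36)/(3*s^4 + 35*s^3 + 64*s^2 + 40*s + 8)
The result of step 3 is T(s) in lowest terms. Its denominator has leading coefficient 3; dividing the denominator through by 3 makes it monic.

Final answer: s^4 + 35*s^3/3 + 64*s^2/3 + 40*s/3 + 8/3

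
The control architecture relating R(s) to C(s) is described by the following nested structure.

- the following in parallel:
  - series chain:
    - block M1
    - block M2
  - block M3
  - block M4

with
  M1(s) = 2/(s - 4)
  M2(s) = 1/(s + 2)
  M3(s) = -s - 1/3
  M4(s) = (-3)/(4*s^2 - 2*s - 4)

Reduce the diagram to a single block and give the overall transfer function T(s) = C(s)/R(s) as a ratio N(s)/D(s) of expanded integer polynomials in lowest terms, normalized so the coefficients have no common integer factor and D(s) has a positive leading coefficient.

Reducing step by step:

Step 1 - combine M1, M2 in series -> 2/(s^2 - 2*s - 8)
Step 2 - reduce the parallel group (M1*M2), M3, M4, giving the overall T(s)

Answer: (-12*s^5 + 26*s^4 + 106*s^3 - 25*s^2 - 114*s + 16)/(12*s^4 - 30*s^3 - 96*s^2 + 72*s + 96)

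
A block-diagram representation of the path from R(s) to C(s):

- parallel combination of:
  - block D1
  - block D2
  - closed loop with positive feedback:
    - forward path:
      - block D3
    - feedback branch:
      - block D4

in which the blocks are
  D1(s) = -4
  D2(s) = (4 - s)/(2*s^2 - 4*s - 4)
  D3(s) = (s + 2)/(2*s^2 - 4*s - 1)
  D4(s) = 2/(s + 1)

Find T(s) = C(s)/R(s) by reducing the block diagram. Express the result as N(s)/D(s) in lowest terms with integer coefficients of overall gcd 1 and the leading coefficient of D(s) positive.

Step 1: feedback reduction of D3, D4, giving (s^2 + 3*s + 2)/(2*s^3 - 2*s^2 - 7*s - 5)
Step 2: sum the parallel branches D1, D2, [D3/(1-D3*D4)], giving the overall T(s)

Answer: (-16*s^5 + 48*s^4 + 68*s^3 - 117*s^2 - 235*s - 108)/(4*s^5 - 12*s^4 - 14*s^3 + 26*s^2 + 48*s + 20)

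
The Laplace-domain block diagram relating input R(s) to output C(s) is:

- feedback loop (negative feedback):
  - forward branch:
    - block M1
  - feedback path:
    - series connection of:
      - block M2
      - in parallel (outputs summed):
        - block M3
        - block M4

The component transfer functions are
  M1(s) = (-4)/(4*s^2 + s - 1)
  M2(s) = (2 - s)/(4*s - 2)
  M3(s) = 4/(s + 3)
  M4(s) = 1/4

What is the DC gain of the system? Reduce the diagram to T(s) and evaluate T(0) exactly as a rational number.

Step 1 - reduce the parallel group M3, M4, giving (s + 19)/(4*s + 12)
Step 2 - combine M2, (M3+M4) in series, giving (-s^2 - 17*s + 38)/(16*s^2 + 40*s - 24)
Step 3 - reduce the feedback loop with forward M1 and return (M2*(M3+M4)), giving (-16*s^2 - 40*s + 24)/(16*s^4 + 44*s^3 - 17*s^2 + s - 32)
That last expression is T(s); at s = 0 only the constant terms survive, so T(0) = 24/(-32) = -3/4.

Hence the answer: -3/4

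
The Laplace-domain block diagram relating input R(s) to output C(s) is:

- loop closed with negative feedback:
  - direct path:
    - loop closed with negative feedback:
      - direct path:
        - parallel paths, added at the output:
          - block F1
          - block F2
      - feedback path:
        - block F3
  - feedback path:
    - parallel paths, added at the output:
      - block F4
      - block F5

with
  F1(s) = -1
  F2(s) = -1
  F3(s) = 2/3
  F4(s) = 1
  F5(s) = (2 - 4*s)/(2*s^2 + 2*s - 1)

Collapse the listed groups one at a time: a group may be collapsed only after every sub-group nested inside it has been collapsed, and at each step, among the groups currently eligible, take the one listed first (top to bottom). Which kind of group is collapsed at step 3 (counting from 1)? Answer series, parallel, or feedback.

Step 1. add F1, F2 (parallel)
Step 2. collapse the loop ((F1+F2) forward, F3 return)
Step 3. parallel reduction of F4, F5
Step 4. reduce the feedback loop with forward [(F1+F2)/(1+(F1+F2)*F3)] and return (F4+F5)
Step 3 collapses a parallel group.

Answer: parallel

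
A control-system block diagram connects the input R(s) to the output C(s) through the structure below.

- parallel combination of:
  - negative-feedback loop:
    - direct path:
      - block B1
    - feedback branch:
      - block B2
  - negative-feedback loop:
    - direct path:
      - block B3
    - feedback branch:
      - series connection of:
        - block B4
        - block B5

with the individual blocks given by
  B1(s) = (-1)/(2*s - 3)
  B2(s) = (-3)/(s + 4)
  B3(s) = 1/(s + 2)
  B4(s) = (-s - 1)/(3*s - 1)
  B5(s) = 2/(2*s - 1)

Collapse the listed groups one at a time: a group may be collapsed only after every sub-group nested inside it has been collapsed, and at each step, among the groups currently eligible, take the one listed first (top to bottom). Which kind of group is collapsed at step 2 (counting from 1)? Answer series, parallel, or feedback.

Step 1 - reduce the feedback loop with forward B1 and return B2
Step 2 - multiply B4, B5 (series)
Step 3 - feedback reduction of B3, (B4*B5)
Step 4 - sum the parallel branches [B1/(1+B1*B2)], [B3/(1+B3*(B4*B5))]
Step 2 collapses a series group.

Therefore the answer is series.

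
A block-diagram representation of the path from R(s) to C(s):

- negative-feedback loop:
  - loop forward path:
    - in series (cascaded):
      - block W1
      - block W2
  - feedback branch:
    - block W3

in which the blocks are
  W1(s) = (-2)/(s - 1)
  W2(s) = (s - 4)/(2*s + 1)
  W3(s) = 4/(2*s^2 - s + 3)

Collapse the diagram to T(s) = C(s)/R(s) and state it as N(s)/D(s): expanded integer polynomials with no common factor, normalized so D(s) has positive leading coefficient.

Step 1 - reduce the series chain W1, W2 gives (8 - 2*s)/(2*s^2 - s - 1)
Step 2 - apply the feedback formula to (W1*W2), W3, giving the overall T(s)

Therefore the answer is (-4*s^3 + 18*s^2 - 14*s + 24)/(4*s^4 - 4*s^3 + 5*s^2 - 10*s + 29).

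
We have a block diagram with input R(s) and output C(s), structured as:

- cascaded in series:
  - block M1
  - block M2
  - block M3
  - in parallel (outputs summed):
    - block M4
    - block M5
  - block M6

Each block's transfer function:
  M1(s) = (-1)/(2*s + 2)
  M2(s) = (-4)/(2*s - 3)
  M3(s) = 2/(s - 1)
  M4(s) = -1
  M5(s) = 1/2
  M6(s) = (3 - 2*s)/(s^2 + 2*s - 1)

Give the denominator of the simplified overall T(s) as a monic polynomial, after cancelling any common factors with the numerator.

Answer: s^4 + 2*s^3 - 2*s^2 - 2*s + 1

Working:
Step 1: combine M4, M5 in parallel; result (-1)/2
Step 2: series reduction of M1, M2, M3, (M4+M5), M6; result 2/(s^4 + 2*s^3 - 2*s^2 - 2*s + 1)
T(s) is the step-2 result (common factors already cancelled). Leading coefficient of the denominator: 1, so no rescaling is needed.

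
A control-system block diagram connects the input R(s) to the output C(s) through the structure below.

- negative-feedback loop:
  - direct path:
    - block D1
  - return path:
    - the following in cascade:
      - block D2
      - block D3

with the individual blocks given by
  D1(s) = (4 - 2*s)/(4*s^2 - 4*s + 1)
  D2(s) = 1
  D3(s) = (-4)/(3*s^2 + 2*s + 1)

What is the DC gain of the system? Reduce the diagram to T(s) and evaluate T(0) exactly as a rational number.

Step 1: combine D2, D3 in series -> (-4)/(3*s^2 + 2*s + 1)
Step 2: apply the feedback formula to D1, (D2*D3) -> (-6*s^3 + 8*s^2 + 6*s + 4)/(12*s^4 - 4*s^3 - s^2 + 6*s - 15)
Step 2 gives the overall T(s). Then T(0) = 4/(-15) = -4/15.

Hence the answer: -4/15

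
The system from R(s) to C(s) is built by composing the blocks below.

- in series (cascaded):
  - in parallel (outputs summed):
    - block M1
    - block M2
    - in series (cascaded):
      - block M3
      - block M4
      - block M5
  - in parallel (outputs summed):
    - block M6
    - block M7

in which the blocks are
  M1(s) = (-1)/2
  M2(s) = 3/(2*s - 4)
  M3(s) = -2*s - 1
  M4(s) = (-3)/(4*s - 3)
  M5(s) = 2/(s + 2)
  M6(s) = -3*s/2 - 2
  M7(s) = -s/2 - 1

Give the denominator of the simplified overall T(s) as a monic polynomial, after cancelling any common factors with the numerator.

First reduce the diagram to T(s).

Step 1. cascade M3, M4, M5 gives (12*s + 6)/(4*s^2 + 5*s - 6)
Step 2. reduce the parallel group M1, M2, (M3*M4*M5) gives (-4*s^3 + 39*s^2 - 5*s - 54)/(8*s^3 - 6*s^2 - 32*s + 24)
Step 3. reduce the parallel group M6, M7 gives -2*s - 3
Step 4. reduce the series chain (M1+M2+(M3*M4*M5)), (M6+M7) gives (8*s^4 - 66*s^3 - 107*s^2 + 123*s + 162)/(8*s^3 - 6*s^2 - 32*s + 24)
T(s) is the step-4 result (common factors already cancelled). Leading coefficient of the denominator: 8. Divide through by 8 for the monic polynomial.

Answer: s^3 - 3*s^2/4 - 4*s + 3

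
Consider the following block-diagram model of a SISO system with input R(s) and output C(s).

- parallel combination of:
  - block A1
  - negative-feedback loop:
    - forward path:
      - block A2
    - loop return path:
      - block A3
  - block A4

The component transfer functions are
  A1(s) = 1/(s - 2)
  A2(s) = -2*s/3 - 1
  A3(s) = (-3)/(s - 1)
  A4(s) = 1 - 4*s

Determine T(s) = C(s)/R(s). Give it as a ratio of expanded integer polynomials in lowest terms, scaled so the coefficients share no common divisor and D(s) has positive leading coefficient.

1. feedback reduction of A2, A3 = (-2*s^2 - s + 3)/(9*s + 6)
2. reduce the parallel group A1, [A2/(1+A2*A3)], A4, giving the overall T(s)

Answer: (-38*s^3 + 60*s^2 + 50*s - 12)/(9*s^2 - 12*s - 12)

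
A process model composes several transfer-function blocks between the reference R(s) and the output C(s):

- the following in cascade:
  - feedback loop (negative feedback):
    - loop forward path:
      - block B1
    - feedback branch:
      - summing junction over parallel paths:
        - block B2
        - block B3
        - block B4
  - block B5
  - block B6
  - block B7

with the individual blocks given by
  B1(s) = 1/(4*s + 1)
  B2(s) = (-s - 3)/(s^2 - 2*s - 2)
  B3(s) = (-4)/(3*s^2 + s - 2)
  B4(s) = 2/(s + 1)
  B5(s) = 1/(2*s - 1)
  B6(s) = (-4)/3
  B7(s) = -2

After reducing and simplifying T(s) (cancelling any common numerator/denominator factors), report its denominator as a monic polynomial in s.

(1) combine B2, B3, B4 in parallel: (3*s^3 - 30*s^2 + 3*s + 22)/(3*s^4 - 5*s^3 - 10*s^2 + 2*s + 4)
(2) apply the feedback formula to B1, (B2+B3+B4): (3*s^4 - 5*s^3 - 10*s^2 + 2*s + 4)/(12*s^5 - 17*s^4 - 42*s^3 - 32*s^2 + 21*s + 26)
(3) cascade [B1/(1+B1*(B2+B3+B4))], B5, B6, B7: (24*s^4 - 40*s^3 - 80*s^2 + 16*s + 32)/(72*s^6 - 138*s^5 - 201*s^4 - 66*s^3 + 222*s^2 + 93*s - 78)
Step 3 gives the fully reduced T(s), with no common factor left to cancel. The denominator's leading coefficient is 72, so divide each of its coefficients by 72 to get the monic form.

Therefore the answer is s^6 - 23*s^5/12 - 67*s^4/24 - 11*s^3/12 + 37*s^2/12 + 31*s/24 - 13/12.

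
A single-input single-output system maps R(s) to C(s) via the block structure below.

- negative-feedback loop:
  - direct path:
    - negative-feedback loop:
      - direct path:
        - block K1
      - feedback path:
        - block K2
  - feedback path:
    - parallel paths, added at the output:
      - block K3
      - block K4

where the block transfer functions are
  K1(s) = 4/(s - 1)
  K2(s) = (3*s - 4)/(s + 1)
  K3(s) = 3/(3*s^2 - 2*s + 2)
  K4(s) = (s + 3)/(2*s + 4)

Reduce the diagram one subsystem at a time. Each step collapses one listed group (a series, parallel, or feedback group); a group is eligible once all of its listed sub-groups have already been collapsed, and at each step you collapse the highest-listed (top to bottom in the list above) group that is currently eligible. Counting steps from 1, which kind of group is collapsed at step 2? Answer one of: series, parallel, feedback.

[1] collapse the loop (K1 forward, K2 return)
[2] add K3, K4 (parallel)
[3] apply the feedback formula to [K1/(1+K1*K2)], (K3+K4)
At step 2 the group reduced is parallel.

Final answer: parallel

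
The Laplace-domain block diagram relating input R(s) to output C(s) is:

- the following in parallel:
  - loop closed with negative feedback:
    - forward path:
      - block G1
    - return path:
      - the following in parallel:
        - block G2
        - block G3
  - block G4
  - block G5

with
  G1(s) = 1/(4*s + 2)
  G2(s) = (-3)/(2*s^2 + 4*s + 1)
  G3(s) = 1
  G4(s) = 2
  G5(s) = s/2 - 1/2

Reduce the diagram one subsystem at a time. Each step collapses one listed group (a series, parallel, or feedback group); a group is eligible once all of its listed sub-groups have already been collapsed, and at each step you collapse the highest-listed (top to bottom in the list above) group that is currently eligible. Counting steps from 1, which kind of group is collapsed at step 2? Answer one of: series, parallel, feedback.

[1] combine G2, G3 in parallel
[2] collapse the loop (G1 forward, (G2+G3) return)
[3] add [G1/(1+G1*(G2+G3))], G4, G5 (parallel)
At step 2 the group reduced is feedback.

Hence the answer: feedback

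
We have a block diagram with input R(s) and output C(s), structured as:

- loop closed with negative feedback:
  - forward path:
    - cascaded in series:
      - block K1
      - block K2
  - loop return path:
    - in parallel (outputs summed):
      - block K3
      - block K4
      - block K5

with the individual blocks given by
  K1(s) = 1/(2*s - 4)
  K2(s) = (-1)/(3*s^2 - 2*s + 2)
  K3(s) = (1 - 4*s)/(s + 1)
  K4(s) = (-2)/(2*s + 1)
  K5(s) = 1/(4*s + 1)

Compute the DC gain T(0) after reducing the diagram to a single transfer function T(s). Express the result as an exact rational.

1. multiply K1, K2 (series), giving (-1)/(6*s^3 - 16*s^2 + 12*s - 8)
2. parallel reduction of K3, K4, K5, giving (-32*s^3 - 22*s^2 - 5*s)/(8*s^3 + 14*s^2 + 7*s + 1)
3. apply the feedback formula to (K1*K2), (K3+K4+K5), giving (-8*s^3 - 14*s^2 - 7*s - 1)/(48*s^6 - 44*s^5 - 86*s^4 + 30*s^3 - 22*s^2 - 39*s - 8)
DC gain: substitute s = 0 into T(s) from step 3: T(0) = -1/(-8) = 1/8.

Final answer: 1/8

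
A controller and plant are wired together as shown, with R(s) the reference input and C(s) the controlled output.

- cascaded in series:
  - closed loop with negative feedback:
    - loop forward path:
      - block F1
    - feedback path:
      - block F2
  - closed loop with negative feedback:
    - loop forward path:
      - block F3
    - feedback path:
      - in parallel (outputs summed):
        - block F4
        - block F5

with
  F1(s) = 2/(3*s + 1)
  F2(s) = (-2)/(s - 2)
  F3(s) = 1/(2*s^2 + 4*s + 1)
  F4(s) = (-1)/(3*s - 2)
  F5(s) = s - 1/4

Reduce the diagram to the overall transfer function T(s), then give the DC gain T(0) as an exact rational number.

Step 1 - collapse the loop (F1 forward, F2 return), giving (2*s - 4)/(3*s^2 - 5*s - 6)
Step 2 - sum the parallel branches F4, F5, giving (12*s^2 - 11*s - 2)/(12*s - 8)
Step 3 - collapse the loop (F3 forward, (F4+F5) return), giving (12*s - 8)/(24*s^3 + 44*s^2 - 31*s - 10)
Step 4 - combine [F1/(1+F1*F2)], [F3/(1+F3*(F4+F5))] in series, giving (24*s^2 - 64*s + 32)/(72*s^5 + 12*s^4 - 457*s^3 - 139*s^2 + 236*s + 60)
DC gain: substitute s = 0 into T(s) from step 4: T(0) = 32/60 = 8/15.

Answer: 8/15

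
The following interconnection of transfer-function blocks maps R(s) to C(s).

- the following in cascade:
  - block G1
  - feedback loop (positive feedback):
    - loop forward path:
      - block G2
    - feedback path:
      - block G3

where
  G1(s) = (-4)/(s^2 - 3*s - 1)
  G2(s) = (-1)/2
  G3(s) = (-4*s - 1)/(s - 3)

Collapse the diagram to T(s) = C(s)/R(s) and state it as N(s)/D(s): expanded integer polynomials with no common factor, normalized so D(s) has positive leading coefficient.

First reduce the diagram to T(s).

Step 1. feedback reduction of G2, G3; result (s - 3)/(2*s + 7)
Step 2. multiply G1, [G2/(1-G2*G3)] (series): this yields T(s), and no further normalization is needed

Answer: (12 - 4*s)/(2*s^3 + s^2 - 23*s - 7)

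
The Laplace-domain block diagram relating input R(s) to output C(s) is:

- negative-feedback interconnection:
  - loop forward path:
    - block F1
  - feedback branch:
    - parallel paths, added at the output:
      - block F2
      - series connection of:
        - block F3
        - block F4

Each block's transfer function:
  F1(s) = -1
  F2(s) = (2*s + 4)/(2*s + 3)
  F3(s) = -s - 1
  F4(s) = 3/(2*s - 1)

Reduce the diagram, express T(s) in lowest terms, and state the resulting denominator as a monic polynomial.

The answer is s^2 + 13*s/6 + 5/3.

Reasoning:
[1] multiply F3, F4 (series); result (-3*s - 3)/(2*s - 1)
[2] parallel reduction of F2, (F3*F4); result (-2*s^2 - 9*s - 13)/(4*s^2 + 4*s - 3)
[3] collapse the loop (F1 forward, (F2+(F3*F4)) return); result (-4*s^2 - 4*s + 3)/(6*s^2 + 13*s + 10)
T(s) is the step-3 result (common factors already cancelled). Leading coefficient of the denominator: 6. Divide through by 6 for the monic polynomial.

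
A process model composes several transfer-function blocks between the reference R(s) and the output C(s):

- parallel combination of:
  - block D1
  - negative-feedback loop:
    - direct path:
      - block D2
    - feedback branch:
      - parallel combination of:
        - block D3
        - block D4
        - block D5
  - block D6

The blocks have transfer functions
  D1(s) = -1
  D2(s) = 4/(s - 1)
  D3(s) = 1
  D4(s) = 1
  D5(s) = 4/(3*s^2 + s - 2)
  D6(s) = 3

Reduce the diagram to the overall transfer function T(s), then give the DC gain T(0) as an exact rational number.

1. reduce the parallel group D3, D4, D5 = (6*s^2 + 2*s)/(3*s^2 + s - 2)
2. apply the feedback formula to D2, (D3+D4+D5) = (12*s^2 + 4*s - 8)/(3*s^3 + 22*s^2 + 5*s + 2)
3. add D1, [D2/(1+D2*(D3+D4+D5))], D6 (parallel) = (6*s^3 + 56*s^2 + 14*s - 4)/(3*s^3 + 22*s^2 + 5*s + 2)
Step 3 gives the overall T(s). Then T(0) = -4/2 = -2.

Therefore the answer is -2.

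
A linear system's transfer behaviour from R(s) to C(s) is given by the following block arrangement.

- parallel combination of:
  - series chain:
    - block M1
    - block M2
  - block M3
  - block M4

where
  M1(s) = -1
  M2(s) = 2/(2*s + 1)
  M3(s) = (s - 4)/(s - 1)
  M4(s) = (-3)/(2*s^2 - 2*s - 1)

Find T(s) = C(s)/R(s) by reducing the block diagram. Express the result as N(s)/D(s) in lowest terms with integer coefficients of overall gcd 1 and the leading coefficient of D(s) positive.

First reduce the diagram to T(s).

(1) cascade M1, M2 gives (-2)/(2*s + 1)
(2) reduce the parallel group (M1*M2), M3, M4 - this is the overall T(s), already in the required normalized form

Answer: (4*s^4 - 22*s^3 + 6*s^2 + 16*s + 5)/(4*s^4 - 6*s^3 - 2*s^2 + 3*s + 1)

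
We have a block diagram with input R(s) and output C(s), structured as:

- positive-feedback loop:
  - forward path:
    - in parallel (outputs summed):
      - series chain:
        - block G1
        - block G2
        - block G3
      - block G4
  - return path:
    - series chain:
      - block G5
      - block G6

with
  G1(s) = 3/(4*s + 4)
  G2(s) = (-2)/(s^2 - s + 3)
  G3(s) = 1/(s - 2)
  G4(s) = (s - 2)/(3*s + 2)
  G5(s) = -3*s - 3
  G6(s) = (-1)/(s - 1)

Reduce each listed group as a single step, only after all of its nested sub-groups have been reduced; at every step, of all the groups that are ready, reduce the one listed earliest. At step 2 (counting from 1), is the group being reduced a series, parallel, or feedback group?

Step 1: cascade G1, G2, G3
Step 2: sum the parallel branches (G1*G2*G3), G4
Step 3: reduce the series chain G5, G6
Step 4: apply the feedback formula to ((G1*G2*G3)+G4), (G5*G6)
The group at step 2 is a parallel group.

Answer: parallel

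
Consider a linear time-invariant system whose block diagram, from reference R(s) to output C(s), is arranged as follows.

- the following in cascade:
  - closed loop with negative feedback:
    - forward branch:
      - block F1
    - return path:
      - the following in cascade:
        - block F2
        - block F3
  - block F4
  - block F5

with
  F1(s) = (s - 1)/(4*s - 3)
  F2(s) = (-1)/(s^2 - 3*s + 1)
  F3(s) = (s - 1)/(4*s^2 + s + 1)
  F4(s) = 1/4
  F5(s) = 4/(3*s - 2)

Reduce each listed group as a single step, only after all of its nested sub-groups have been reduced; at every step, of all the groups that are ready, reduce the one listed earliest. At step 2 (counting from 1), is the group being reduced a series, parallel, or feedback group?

Step 1: cascade F2, F3
Step 2: close the feedback loop around F1, (F2*F3)
Step 3: reduce the series chain [F1/(1+F1*(F2*F3))], F4, F5
The group at step 2 is a feedback group.

Answer: feedback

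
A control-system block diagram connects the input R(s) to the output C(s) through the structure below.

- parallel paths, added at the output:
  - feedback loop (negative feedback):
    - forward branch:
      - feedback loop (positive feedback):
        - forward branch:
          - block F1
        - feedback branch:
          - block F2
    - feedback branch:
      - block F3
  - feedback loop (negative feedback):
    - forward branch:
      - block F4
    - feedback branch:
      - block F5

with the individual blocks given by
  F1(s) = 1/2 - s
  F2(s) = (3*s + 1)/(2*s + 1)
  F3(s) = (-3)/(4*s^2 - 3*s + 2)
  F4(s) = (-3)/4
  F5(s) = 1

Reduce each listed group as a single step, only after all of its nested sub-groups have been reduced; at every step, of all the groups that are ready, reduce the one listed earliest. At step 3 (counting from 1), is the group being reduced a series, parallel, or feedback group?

Step 1. close the feedback loop around F1, F2
Step 2. feedback reduction of [F1/(1-F1*F2)], F3
Step 3. close the feedback loop around F4, F5
Step 4. sum the parallel branches [[F1/(1-F1*F2)]/(1+[F1/(1-F1*F2)]*F3)], [F4/(1+F4*F5)]
Step 3 collapses a feedback group.

Hence the answer: feedback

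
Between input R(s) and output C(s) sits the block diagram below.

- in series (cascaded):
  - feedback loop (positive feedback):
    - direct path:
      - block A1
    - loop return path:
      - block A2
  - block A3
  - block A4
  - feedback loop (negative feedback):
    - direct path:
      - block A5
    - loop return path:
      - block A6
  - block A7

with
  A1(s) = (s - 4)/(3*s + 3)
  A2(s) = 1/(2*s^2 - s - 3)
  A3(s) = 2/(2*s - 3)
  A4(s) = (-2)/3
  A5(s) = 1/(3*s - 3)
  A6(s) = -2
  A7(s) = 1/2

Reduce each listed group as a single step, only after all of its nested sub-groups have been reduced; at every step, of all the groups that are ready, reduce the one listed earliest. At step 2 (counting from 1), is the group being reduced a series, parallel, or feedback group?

Reducing step by step:

Step 1. apply the feedback formula to A1, A2
Step 2. feedback reduction of A5, A6
Step 3. cascade [A1/(1-A1*A2)], A3, A4, [A5/(1+A5*A6)], A7
So the answer for step 2 is feedback.

Answer: feedback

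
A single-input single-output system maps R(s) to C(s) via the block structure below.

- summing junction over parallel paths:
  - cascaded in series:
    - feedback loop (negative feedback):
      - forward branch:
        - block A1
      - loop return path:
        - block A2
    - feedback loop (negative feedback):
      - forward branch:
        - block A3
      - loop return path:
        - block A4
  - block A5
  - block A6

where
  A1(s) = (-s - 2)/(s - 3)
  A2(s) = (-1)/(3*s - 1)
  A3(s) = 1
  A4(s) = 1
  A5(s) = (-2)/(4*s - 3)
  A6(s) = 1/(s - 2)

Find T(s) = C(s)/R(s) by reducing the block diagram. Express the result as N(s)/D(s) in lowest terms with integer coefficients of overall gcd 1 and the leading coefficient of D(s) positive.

Reducing step by step:

(1) feedback reduction of A1, A2; result (-3*s^2 - 5*s + 2)/(3*s^2 - 9*s + 5)
(2) reduce the feedback loop with forward A3 and return A4; result 1/2
(3) cascade [A1/(1+A1*A2)], [A3/(1+A3*A4)]; result (-3*s^2 - 5*s + 2)/(6*s^2 - 18*s + 10)
(4) add ([A1/(1+A1*A2)]*[A3/(1+A3*A4)]), A5, A6 (parallel) - this is the overall T(s), already in the required normalized form

Answer: (-12*s^4 + 25*s^3 + 15*s^2 - 50*s + 22)/(24*s^4 - 138*s^3 + 274*s^2 - 218*s + 60)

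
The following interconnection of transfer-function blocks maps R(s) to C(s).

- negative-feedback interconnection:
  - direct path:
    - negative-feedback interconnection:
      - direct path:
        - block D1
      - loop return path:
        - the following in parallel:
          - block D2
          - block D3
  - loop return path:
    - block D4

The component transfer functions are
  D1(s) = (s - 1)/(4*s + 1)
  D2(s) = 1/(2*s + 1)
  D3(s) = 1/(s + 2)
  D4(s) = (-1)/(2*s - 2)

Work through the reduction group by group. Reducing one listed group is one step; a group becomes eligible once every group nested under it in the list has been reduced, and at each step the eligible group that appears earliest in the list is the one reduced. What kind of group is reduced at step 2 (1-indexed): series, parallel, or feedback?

Answer: feedback

Working:
(1) sum the parallel branches D2, D3
(2) close the feedback loop around D1, (D2+D3)
(3) apply the feedback formula to [D1/(1+D1*(D2+D3))], D4
Step 2 collapses a feedback group.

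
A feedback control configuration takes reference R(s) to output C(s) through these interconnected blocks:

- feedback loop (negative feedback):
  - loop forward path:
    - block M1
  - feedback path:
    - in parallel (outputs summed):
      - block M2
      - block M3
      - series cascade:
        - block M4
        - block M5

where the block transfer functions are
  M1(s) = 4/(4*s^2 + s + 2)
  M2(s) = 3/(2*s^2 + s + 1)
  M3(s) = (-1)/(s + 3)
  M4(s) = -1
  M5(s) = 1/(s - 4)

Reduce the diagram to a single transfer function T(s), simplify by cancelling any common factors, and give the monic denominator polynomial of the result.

Step 1 - multiply M4, M5 (series) = (-1)/(s - 4)
Step 2 - parallel reduction of M2, M3, (M4*M5) = (-4*s^3 + 3*s^2 - 4*s - 35)/(2*s^4 - s^3 - 24*s^2 - 13*s - 12)
Step 3 - feedback reduction of M1, (M2+M3+(M4*M5)) = (8*s^4 - 4*s^3 - 96*s^2 - 52*s - 48)/(8*s^6 - 2*s^5 - 93*s^4 - 94*s^3 - 97*s^2 - 54*s - 164)
T(s) is the step-3 result (common factors already cancelled). Leading coefficient of the denominator: 8. Divide through by 8 for the monic polynomial.

Therefore the answer is s^6 - s^5/4 - 93*s^4/8 - 47*s^3/4 - 97*s^2/8 - 27*s/4 - 41/2.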